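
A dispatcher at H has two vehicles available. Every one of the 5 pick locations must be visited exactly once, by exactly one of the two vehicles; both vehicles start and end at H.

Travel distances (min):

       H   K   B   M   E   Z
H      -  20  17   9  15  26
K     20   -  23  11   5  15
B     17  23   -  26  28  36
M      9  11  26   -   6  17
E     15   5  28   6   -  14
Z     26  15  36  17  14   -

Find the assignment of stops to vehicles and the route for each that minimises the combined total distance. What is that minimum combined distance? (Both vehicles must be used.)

Check every non-empty split of the stops between the two vehicles; for each half take its own optimal tour:
  {K} + {B, M, E, Z}: 40 + 82 = 122
  {B} + {K, M, E, Z}: 34 + 61 = 95
  {K, B} + {M, E, Z}: 60 + 55 = 115
  {M} + {K, B, E, Z}: 18 + 84 = 102
  {K, M} + {B, E, Z}: 40 + 82 = 122
  {B, M} + {K, E, Z}: 52 + 61 = 113
  … (15 splits in total)
Best: vehicle 1 H → B → H = 34; vehicle 2 H → M → E → K → Z → H = 61; combined 95.

95 min — the smallest possible combined total.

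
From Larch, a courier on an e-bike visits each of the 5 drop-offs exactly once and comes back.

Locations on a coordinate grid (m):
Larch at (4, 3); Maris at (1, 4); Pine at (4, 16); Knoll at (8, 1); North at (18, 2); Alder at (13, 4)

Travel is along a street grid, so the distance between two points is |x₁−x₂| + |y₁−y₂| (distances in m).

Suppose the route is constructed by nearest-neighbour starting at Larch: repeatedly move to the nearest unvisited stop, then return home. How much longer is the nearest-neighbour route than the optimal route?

Larch: Maris=4, Knoll=6, Alder=10, Pine=13, North=15 ⇒ Maris
Maris: Knoll=10, Alder=12, Pine=15, North=19 ⇒ Knoll
Knoll: Alder=8, North=11, Pine=19 ⇒ Alder
Alder: North=7, Pine=21 ⇒ North
North: Pine=28 ⇒ Pine
NN route Larch → Maris → Knoll → Alder → North → Pine → Larch costs 70.
Optimal: Larch → Maris → Pine → Alder → North → Knoll → Larch costs 64 (by enumerating all 60 distinct tours).
Excess = 70 − 64 = 6.

The nearest-neighbour route is 6 m longer than optimal.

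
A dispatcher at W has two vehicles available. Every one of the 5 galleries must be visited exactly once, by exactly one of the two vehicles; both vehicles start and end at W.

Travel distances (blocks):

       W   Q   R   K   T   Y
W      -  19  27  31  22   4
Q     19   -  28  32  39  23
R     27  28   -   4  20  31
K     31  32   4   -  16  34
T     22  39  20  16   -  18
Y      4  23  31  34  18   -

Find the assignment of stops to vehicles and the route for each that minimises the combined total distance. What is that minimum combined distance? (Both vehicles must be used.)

Try each way of splitting the stops between the two vehicles (each non-empty) and, for each split, find the best tour for each vehicle:
  {Q} + {R, K, T, Y}: 38 + 69 = 107
  {R} + {Q, K, T, Y}: 54 + 89 = 143
  {Q, R} + {K, T, Y}: 74 + 69 = 143
  {K} + {Q, R, T, Y}: 62 + 89 = 151
  {Q, K} + {R, T, Y}: 82 + 69 = 151
  {R, K} + {Q, T, Y}: 62 + 80 = 142
  … (15 splits in total)
  {Q, R, K, T} + {Y}: 89 + 8 = 97  ← best
Best: vehicle 1 W → Q → R → K → T → W = 89; vehicle 2 W → Y → W = 8; combined 97.

Minimum combined distance: 97 blocks.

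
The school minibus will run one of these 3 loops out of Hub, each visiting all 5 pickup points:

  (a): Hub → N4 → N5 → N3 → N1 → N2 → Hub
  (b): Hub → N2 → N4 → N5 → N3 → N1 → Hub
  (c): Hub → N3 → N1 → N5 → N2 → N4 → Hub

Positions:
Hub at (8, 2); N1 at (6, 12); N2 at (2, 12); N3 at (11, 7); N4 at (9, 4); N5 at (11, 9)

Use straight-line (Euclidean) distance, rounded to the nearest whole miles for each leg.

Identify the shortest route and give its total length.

(a): 2 + 5 + 2 + 7 + 4 + 12 = 32
(b): 12 + 11 + 5 + 2 + 7 + 10 = 47
(c): 6 + 7 + 6 + 9 + 11 + 2 = 41

32 miles — (a) is the shortest.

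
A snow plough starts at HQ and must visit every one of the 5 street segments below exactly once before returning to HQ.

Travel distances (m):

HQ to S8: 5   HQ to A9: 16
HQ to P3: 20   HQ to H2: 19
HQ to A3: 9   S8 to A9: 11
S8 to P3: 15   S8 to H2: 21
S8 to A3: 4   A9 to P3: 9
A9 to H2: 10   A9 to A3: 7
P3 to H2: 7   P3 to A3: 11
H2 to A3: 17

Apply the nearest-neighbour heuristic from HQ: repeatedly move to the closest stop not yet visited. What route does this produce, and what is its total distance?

At HQ the remaining stops are S8 5, A3 9, A9 16, H2 19, P3 20; go to S8.
At S8 the remaining stops are A3 4, A9 11, P3 15, H2 21; go to A3.
At A3 the remaining stops are A9 7, P3 11, H2 17; go to A9.
At A9 the remaining stops are P3 9, H2 10; go to P3.
At P3 the remaining stops are H2 7; go to H2.
Return H2→HQ: 19.
Total = 5 + 4 + 7 + 9 + 7 + 19 = 51.

Nearest-neighbour total = 51 m; route HQ → S8 → A3 → A9 → P3 → H2 → HQ.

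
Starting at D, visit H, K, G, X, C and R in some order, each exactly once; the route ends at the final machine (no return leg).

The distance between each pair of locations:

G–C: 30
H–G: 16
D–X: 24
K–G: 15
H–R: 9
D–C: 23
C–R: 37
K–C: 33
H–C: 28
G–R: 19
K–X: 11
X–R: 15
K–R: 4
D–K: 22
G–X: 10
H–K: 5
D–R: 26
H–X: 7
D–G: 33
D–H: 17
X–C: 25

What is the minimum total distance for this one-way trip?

79 — the minimum one-way total.

There are 6! = 720 possible orderings.
D → H → K → G → X → C → R: 17+5+15+10+25+37 = 109
D → H → K → G → X → R → C: 17+5+15+10+15+37 = 99
D → H → K → G → C → X → R: 17+5+15+30+25+15 = 107
D → H → K → G → C → R → X: 17+5+15+30+37+15 = 119
D → H → K → G → R → X → C: 17+5+15+19+15+25 = 96
D → H → K → G → R → C → X: 17+5+15+19+37+25 = 118
D → H → K → X → G → C → R: 17+5+11+10+30+37 = 110
D → H → K → X → G → R → C: 17+5+11+10+19+37 = 99
… (712 more)
D → C → G → X → H → K → R: 23+30+10+7+5+4 = 79  ← best
The minimum is 79.
One shortest path: D → C → G → X → H → K → R.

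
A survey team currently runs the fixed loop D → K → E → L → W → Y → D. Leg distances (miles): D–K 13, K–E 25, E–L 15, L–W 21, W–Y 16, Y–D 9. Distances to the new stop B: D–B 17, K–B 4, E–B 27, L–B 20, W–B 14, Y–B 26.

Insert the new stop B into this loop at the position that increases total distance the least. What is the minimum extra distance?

Minimum extra distance: 6 miles, inserting B between K and E.

Insertion cost between consecutive stops i–j is d(i,B) + d(B,j) − d(i,j):
  between D and K: 17 + 4 − 13 = 8
  between K and E: 4 + 27 − 25 = 6
  between E and L: 27 + 20 − 15 = 32
  between L and W: 20 + 14 − 21 = 13
  between W and Y: 14 + 26 − 16 = 24
  between Y and D: 26 + 17 − 9 = 34
Cheapest insertion is between K and E, adding 6.
New total = 99 + 6 = 105.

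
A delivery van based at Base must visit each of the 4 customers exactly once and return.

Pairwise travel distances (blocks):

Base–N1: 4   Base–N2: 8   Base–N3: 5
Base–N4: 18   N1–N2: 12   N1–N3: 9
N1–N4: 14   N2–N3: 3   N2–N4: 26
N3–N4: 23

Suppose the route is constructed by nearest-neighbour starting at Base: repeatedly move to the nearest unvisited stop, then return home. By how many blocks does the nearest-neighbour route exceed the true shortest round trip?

The nearest-neighbour route is 8 blocks longer than optimal.

From Base: N1=4, N3=5, N2=8, N4=18 → choose N1 (4).
From N1: N3=9, N2=12, N4=14 → choose N3 (9).
From N3: N2=3, N4=23 → choose N2 (3).
From N2: N4=26 → choose N4 (26).
NN route Base → N1 → N3 → N2 → N4 → Base costs 60.
Optimal: Base → N1 → N4 → N2 → N3 → Base costs 52 (by enumerating all 12 distinct tours).
Excess = 60 − 52 = 8.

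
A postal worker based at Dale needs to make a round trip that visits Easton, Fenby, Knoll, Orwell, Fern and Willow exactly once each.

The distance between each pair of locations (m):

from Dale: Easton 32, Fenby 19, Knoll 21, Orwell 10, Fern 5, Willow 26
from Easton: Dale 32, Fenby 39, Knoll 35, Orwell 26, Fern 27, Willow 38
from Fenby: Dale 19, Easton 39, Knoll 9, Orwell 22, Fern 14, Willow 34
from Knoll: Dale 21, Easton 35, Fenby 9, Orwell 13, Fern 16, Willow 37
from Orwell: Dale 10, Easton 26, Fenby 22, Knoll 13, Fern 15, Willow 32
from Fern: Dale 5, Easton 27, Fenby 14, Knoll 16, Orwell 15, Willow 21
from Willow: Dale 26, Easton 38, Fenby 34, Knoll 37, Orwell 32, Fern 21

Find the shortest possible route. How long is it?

Shortest round trip = 131 m.

Dale-Easton-Fenby-Knoll-Orwell-Fern-Willow-Dale: 32+39+9+13+15+21+26 = 155
Dale-Easton-Fenby-Knoll-Orwell-Willow-Fern-Dale: 32+39+9+13+32+21+5 = 151
Dale-Easton-Fenby-Knoll-Fern-Orwell-Willow-Dale: 32+39+9+16+15+32+26 = 169
Dale-Easton-Fenby-Knoll-Fern-Willow-Orwell-Dale: 32+39+9+16+21+32+10 = 159
Dale-Easton-Fenby-Knoll-Willow-Orwell-Fern-Dale: 32+39+9+37+32+15+5 = 169
Dale-Easton-Fenby-Knoll-Willow-Fern-Orwell-Dale: 32+39+9+37+21+15+10 = 163
Dale-Easton-Fenby-Orwell-Knoll-Fern-Willow-Dale: 32+39+22+13+16+21+26 = 169
Dale-Easton-Fenby-Orwell-Knoll-Willow-Fern-Dale: 32+39+22+13+37+21+5 = 169
… (352 more)
Dale-Fenby-Knoll-Orwell-Easton-Willow-Fern-Dale: 19+9+13+26+38+21+5 = 131  ← best
The minimum is 131.
One optimal route: Dale → Fenby → Knoll → Orwell → Easton → Willow → Fern → Dale (or its reverse).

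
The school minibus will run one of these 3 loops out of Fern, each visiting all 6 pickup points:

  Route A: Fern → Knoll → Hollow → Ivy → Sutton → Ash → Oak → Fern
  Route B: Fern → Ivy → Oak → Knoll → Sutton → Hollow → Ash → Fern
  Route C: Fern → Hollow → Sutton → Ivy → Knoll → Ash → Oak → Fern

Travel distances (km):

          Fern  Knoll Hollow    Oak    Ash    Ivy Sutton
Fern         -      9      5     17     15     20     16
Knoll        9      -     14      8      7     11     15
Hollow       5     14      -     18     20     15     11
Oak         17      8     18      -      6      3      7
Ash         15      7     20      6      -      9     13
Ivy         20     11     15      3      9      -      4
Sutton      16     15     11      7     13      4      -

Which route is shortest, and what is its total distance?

Route A: 9 + 14 + 15 + 4 + 13 + 6 + 17 = 78
Route B: 20 + 3 + 8 + 15 + 11 + 20 + 15 = 92
Route C: 5 + 11 + 4 + 11 + 7 + 6 + 17 = 61

Shortest is Route C, total 61 km.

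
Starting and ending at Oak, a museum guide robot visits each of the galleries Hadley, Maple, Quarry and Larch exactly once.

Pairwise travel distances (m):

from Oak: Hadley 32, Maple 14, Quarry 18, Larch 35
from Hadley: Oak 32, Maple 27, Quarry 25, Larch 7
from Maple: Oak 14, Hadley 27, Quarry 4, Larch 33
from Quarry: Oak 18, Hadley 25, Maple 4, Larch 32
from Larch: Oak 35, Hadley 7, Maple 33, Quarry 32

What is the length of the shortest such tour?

Oak→Hadley→Maple→Quarry→Larch→Oak: 32+27+4+32+35 = 130
Oak→Hadley→Maple→Larch→Quarry→Oak: 32+27+33+32+18 = 142
Oak→Hadley→Quarry→Maple→Larch→Oak: 32+25+4+33+35 = 129
Oak→Hadley→Quarry→Larch→Maple→Oak: 32+25+32+33+14 = 136
Oak→Hadley→Larch→Maple→Quarry→Oak: 32+7+33+4+18 = 94
Oak→Hadley→Larch→Quarry→Maple→Oak: 32+7+32+4+14 = 89
Oak→Maple→Hadley→Quarry→Larch→Oak: 14+27+25+32+35 = 133
Oak→Maple→Hadley→Larch→Quarry→Oak: 14+27+7+32+18 = 98
Oak→Maple→Quarry→Hadley→Larch→Oak: 14+4+25+7+35 = 85
Oak→Maple→Larch→Hadley→Quarry→Oak: 14+33+7+25+18 = 97
Oak→Quarry→Hadley→Maple→Larch→Oak: 18+25+27+33+35 = 138
Oak→Quarry→Maple→Hadley→Larch→Oak: 18+4+27+7+35 = 91
The minimum is 85.
One optimal route: Oak → Maple → Quarry → Hadley → Larch → Oak (or its reverse).

Minimum total distance: 85 m.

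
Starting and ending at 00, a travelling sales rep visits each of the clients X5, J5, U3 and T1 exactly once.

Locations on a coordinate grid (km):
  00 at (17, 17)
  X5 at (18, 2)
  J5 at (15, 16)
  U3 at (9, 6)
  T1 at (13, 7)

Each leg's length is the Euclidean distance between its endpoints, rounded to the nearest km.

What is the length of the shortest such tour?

Minimum total distance: 40 km.

With 4 stops there are 4!/2 = 12 distinct round trips (a route and its reverse cost the same).
00→X5→J5→U3→T1→00: 15+14+12+4+11 = 56
00→X5→J5→T1→U3→00: 15+14+9+4+14 = 56
00→X5→U3→J5→T1→00: 15+10+12+9+11 = 57
00→X5→U3→T1→J5→00: 15+10+4+9+2 = 40
00→X5→T1→J5→U3→00: 15+7+9+12+14 = 57
00→X5→T1→U3→J5→00: 15+7+4+12+2 = 40
00→J5→X5→U3→T1→00: 2+14+10+4+11 = 41
00→J5→X5→T1→U3→00: 2+14+7+4+14 = 41
00→J5→U3→X5→T1→00: 2+12+10+7+11 = 42
00→J5→T1→X5→U3→00: 2+9+7+10+14 = 42
00→U3→X5→J5→T1→00: 14+10+14+9+11 = 58
00→U3→J5→X5→T1→00: 14+12+14+7+11 = 58
The minimum is 40.
One optimal route: 00 → X5 → U3 → T1 → J5 → 00 (or its reverse).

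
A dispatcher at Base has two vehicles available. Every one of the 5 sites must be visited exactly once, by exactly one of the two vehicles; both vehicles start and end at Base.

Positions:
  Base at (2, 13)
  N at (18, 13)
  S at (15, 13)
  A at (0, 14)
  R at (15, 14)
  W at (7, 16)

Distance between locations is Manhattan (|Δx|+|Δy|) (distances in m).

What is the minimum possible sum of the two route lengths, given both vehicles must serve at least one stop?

Try each way of splitting the stops between the two vehicles (each non-empty) and, for each split, find the best tour for each vehicle:
  {N} + {S, A, R, W}: 32 + 36 = 68
  {S} + {N, A, R, W}: 26 + 42 = 68
  {N, S} + {A, R, W}: 32 + 36 = 68
  {A} + {N, S, R, W}: 6 + 38 = 44
  {N, A} + {S, R, W}: 38 + 32 = 70
  {S, A} + {N, R, W}: 32 + 38 = 70
  … (15 splits in total)
Best: vehicle 1 Base → A → Base = 6; vehicle 2 Base → N → S → R → W → Base = 38; combined 44.

44 m — the smallest possible combined total.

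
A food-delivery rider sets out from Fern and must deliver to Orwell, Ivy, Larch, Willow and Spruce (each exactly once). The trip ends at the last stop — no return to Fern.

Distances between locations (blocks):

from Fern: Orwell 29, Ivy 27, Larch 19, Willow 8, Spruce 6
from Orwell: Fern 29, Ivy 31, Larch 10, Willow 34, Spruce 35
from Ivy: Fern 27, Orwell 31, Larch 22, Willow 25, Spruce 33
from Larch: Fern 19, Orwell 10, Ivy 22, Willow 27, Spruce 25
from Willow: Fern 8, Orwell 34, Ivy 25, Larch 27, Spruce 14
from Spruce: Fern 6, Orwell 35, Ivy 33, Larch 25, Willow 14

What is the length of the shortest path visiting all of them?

77 blocks — the minimum one-way total.

There are 5! = 120 possible orderings.
Fern - Orwell - Ivy - Larch - Willow - Spruce: 29+31+22+27+14 = 123
Fern - Orwell - Ivy - Larch - Spruce - Willow: 29+31+22+25+14 = 121
Fern - Orwell - Ivy - Willow - Larch - Spruce: 29+31+25+27+25 = 137
Fern - Orwell - Ivy - Willow - Spruce - Larch: 29+31+25+14+25 = 124
Fern - Orwell - Ivy - Spruce - Larch - Willow: 29+31+33+25+27 = 145
Fern - Orwell - Ivy - Spruce - Willow - Larch: 29+31+33+14+27 = 134
Fern - Orwell - Larch - Ivy - Willow - Spruce: 29+10+22+25+14 = 100
Fern - Orwell - Larch - Ivy - Spruce - Willow: 29+10+22+33+14 = 108
Fern - Orwell - Larch - Willow - Ivy - Spruce: 29+10+27+25+33 = 124
Fern - Orwell - Larch - Willow - Spruce - Ivy: 29+10+27+14+33 = 113
Fern - Orwell - Larch - Spruce - Ivy - Willow: 29+10+25+33+25 = 122
Fern - Orwell - Larch - Spruce - Willow - Ivy: 29+10+25+14+25 = 103
Fern - Orwell - Willow - Ivy - Larch - Spruce: 29+34+25+22+25 = 135
Fern - Orwell - Willow - Ivy - Spruce - Larch: 29+34+25+33+25 = 146
… (106 more)
Fern - Spruce - Willow - Ivy - Larch - Orwell: 6+14+25+22+10 = 77  ← best
The minimum is 77.
One shortest path: Fern → Spruce → Willow → Ivy → Larch → Orwell.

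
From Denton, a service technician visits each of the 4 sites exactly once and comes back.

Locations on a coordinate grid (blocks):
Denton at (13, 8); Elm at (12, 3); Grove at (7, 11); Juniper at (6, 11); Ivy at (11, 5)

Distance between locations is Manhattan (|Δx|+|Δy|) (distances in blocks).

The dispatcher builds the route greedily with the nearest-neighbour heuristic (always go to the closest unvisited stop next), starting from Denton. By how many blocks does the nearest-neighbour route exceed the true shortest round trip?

Excess over optimum: 2 blocks.

Denton: Ivy=5, Elm=6, Grove=9, Juniper=10 ⇒ Ivy
Ivy: Elm=3, Grove=10, Juniper=11 ⇒ Elm
Elm: Grove=13, Juniper=14 ⇒ Grove
Grove: Juniper=1 ⇒ Juniper
NN route Denton → Ivy → Elm → Grove → Juniper → Denton costs 32.
Optimal: Denton → Elm → Ivy → Grove → Juniper → Denton costs 30 (by enumerating all 12 distinct tours).
Excess = 32 − 30 = 2.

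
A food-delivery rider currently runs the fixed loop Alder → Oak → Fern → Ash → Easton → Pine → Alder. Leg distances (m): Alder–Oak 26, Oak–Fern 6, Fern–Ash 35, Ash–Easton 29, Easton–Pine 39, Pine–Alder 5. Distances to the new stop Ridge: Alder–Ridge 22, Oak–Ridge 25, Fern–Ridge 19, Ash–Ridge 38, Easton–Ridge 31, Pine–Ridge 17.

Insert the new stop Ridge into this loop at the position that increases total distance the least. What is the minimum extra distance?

Minimum extra distance: 9 m, inserting Ridge between Easton and Pine.

Insertion cost between consecutive stops i–j is d(i,Ridge) + d(Ridge,j) − d(i,j):
  between Alder and Oak: 22 + 25 − 26 = 21
  between Oak and Fern: 25 + 19 − 6 = 38
  between Fern and Ash: 19 + 38 − 35 = 22
  between Ash and Easton: 38 + 31 − 29 = 40
  between Easton and Pine: 31 + 17 − 39 = 9
  between Pine and Alder: 17 + 22 − 5 = 34
Cheapest insertion is between Easton and Pine, adding 9.
New total = 140 + 9 = 149.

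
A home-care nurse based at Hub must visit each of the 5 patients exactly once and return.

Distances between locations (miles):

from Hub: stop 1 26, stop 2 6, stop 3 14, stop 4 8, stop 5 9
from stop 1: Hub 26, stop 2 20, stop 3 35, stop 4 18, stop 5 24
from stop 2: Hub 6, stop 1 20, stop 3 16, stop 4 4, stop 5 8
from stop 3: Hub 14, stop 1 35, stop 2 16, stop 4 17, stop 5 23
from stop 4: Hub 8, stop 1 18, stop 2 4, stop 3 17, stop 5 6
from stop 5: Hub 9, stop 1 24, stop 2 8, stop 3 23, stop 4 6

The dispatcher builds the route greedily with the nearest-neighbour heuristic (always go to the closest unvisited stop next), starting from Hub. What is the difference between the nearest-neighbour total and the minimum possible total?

17 miles longer than the optimal tour.

From Hub: stop 2=6, stop 4=8, stop 5=9, stop 3=14, stop 1=26 → choose stop 2 (6).
From stop 2: stop 4=4, stop 5=8, stop 3=16, stop 1=20 → choose stop 4 (4).
From stop 4: stop 5=6, stop 3=17, stop 1=18 → choose stop 5 (6).
From stop 5: stop 3=23, stop 1=24 → choose stop 3 (23).
From stop 3: stop 1=35 → choose stop 1 (35).
NN route Hub → stop 2 → stop 4 → stop 5 → stop 3 → stop 1 → Hub costs 100.
Optimal: Hub → stop 3 → stop 2 → stop 1 → stop 4 → stop 5 → Hub costs 83 (by enumerating all 60 distinct tours).
Excess = 100 − 83 = 17.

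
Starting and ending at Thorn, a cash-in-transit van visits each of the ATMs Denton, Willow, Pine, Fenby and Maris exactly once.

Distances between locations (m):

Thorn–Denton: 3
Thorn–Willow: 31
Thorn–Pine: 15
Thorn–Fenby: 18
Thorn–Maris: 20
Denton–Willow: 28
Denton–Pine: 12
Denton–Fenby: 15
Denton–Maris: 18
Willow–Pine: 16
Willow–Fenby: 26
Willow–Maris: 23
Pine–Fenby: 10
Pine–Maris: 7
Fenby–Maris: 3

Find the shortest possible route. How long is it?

Minimum total distance: 75 m.

Thorn → Denton → Willow → Pine → Fenby → Maris → Thorn: 3+28+16+10+3+20 = 80
Thorn → Denton → Willow → Pine → Maris → Fenby → Thorn: 3+28+16+7+3+18 = 75
Thorn → Denton → Willow → Fenby → Pine → Maris → Thorn: 3+28+26+10+7+20 = 94
Thorn → Denton → Willow → Fenby → Maris → Pine → Thorn: 3+28+26+3+7+15 = 82
Thorn → Denton → Willow → Maris → Pine → Fenby → Thorn: 3+28+23+7+10+18 = 89
Thorn → Denton → Willow → Maris → Fenby → Pine → Thorn: 3+28+23+3+10+15 = 82
Thorn → Denton → Pine → Willow → Fenby → Maris → Thorn: 3+12+16+26+3+20 = 80
Thorn → Denton → Pine → Willow → Maris → Fenby → Thorn: 3+12+16+23+3+18 = 75
Thorn → Denton → Pine → Fenby → Willow → Maris → Thorn: 3+12+10+26+23+20 = 94
Thorn → Denton → Pine → Fenby → Maris → Willow → Thorn: 3+12+10+3+23+31 = 82
Thorn → Denton → Pine → Maris → Willow → Fenby → Thorn: 3+12+7+23+26+18 = 89
Thorn → Denton → Pine → Maris → Fenby → Willow → Thorn: 3+12+7+3+26+31 = 82
Thorn → Denton → Fenby → Willow → Pine → Maris → Thorn: 3+15+26+16+7+20 = 87
Thorn → Denton → Fenby → Willow → Maris → Pine → Thorn: 3+15+26+23+7+15 = 89
… (46 more)
The minimum is 75.
One optimal route: Thorn → Denton → Willow → Pine → Maris → Fenby → Thorn (or its reverse).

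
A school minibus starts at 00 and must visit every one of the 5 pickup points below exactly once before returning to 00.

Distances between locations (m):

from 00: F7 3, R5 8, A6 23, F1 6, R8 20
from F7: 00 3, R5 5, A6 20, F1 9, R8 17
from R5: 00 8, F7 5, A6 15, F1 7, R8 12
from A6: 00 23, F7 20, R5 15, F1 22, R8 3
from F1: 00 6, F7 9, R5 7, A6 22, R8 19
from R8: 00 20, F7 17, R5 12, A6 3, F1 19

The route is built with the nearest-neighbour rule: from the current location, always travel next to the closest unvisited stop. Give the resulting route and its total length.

Total distance 60 m via the nearest-neighbour route 00 → F7 → R5 → F1 → R8 → A6 → 00.

From 00: distances to unvisited — F7=3, F1=6, R5=8, R8=20, A6=23. Nearest is F7 (3).
From F7: distances to unvisited — R5=5, F1=9, R8=17, A6=20. Nearest is R5 (5).
From R5: distances to unvisited — F1=7, R8=12, A6=15. Nearest is F1 (7).
From F1: distances to unvisited — R8=19, A6=22. Nearest is R8 (19).
From R8: distances to unvisited — A6=3. Nearest is A6 (3).
Return A6→00: 23.
Total = 3 + 5 + 7 + 19 + 3 + 23 = 60.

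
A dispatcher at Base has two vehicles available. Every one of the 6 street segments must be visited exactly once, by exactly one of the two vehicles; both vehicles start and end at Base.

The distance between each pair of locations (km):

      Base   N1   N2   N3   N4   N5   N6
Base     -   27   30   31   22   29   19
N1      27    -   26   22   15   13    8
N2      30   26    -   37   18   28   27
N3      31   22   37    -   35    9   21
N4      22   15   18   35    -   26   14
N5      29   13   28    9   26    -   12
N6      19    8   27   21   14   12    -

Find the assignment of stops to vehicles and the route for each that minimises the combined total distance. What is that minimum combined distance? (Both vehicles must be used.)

Try each way of splitting the stops between the two vehicles (each non-empty) and, for each split, find the best tour for each vehicle:
  {N1} + {N2, N3, N4, N5, N6}: 54 + 114 = 168
  {N2} + {N1, N3, N4, N5, N6}: 60 + 97 = 157
  {N1, N2} + {N3, N4, N5, N6}: 83 + 88 = 171
  {N3} + {N1, N2, N4, N5, N6}: 62 + 107 = 169
  {N1, N3} + {N2, N4, N5, N6}: 80 + 99 = 179
  {N2, N3} + {N1, N4, N5, N6}: 98 + 81 = 179
  … (31 splits in total)
  {N2, N4} + {N1, N3, N5, N6}: 70 + 80 = 150  ← best
Best: vehicle 1 Base → N2 → N4 → Base = 70; vehicle 2 Base → N3 → N5 → N1 → N6 → Base = 80; combined 150.

Minimum combined distance: 150 km.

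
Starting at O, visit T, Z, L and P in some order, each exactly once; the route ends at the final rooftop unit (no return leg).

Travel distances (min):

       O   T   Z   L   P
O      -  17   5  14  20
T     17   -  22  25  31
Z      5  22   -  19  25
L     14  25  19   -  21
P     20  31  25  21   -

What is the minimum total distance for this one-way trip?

Shortest open route: 73 min.

There are 4! = 24 possible orderings.
O → T → Z → L → P: 17+22+19+21 = 79
O → T → Z → P → L: 17+22+25+21 = 85
O → T → L → Z → P: 17+25+19+25 = 86
O → T → L → P → Z: 17+25+21+25 = 88
O → T → P → Z → L: 17+31+25+19 = 92
O → T → P → L → Z: 17+31+21+19 = 88
O → Z → T → L → P: 5+22+25+21 = 73
O → Z → T → P → L: 5+22+31+21 = 79
O → Z → L → T → P: 5+19+25+31 = 80
O → Z → L → P → T: 5+19+21+31 = 76
O → Z → P → T → L: 5+25+31+25 = 86
O → Z → P → L → T: 5+25+21+25 = 76
O → L → T → Z → P: 14+25+22+25 = 86
O → L → T → P → Z: 14+25+31+25 = 95
… (10 more)
The minimum is 73.
One shortest path: O → Z → T → L → P.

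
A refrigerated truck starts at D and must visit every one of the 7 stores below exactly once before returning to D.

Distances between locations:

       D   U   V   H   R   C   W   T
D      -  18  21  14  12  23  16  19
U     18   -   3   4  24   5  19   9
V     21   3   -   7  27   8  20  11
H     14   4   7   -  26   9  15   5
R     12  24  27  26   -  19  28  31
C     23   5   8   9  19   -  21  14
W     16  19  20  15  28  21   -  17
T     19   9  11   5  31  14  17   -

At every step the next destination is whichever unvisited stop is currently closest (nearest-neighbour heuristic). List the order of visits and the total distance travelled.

Total distance 84 via the nearest-neighbour route D → R → C → U → V → H → T → W → D.

At D the remaining stops are R 12, H 14, W 16, U 18, T 19, V 21, C 23; go to R.
At R the remaining stops are C 19, U 24, H 26, V 27, W 28, T 31; go to C.
At C the remaining stops are U 5, V 8, H 9, T 14, W 21; go to U.
At U the remaining stops are V 3, H 4, T 9, W 19; go to V.
At V the remaining stops are H 7, T 11, W 20; go to H.
At H the remaining stops are T 5, W 15; go to T.
At T the remaining stops are W 17; go to W.
Return W→D: 16.
Total = 12 + 19 + 5 + 3 + 7 + 5 + 17 + 16 = 84.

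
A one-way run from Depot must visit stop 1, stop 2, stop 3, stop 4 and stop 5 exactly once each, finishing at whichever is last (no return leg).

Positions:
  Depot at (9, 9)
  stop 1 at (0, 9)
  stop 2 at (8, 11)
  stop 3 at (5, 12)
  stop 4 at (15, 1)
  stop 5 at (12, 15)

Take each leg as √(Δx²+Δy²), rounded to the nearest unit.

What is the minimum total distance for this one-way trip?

There are 5! = 120 possible orderings.
Depot→stop 1→stop 2→stop 3→stop 4→stop 5: 9+8+3+15+14 = 49
Depot→stop 1→stop 2→stop 3→stop 5→stop 4: 9+8+3+8+14 = 42
Depot→stop 1→stop 2→stop 4→stop 3→stop 5: 9+8+12+15+8 = 52
Depot→stop 1→stop 2→stop 4→stop 5→stop 3: 9+8+12+14+8 = 51
Depot→stop 1→stop 2→stop 5→stop 3→stop 4: 9+8+6+8+15 = 46
Depot→stop 1→stop 2→stop 5→stop 4→stop 3: 9+8+6+14+15 = 52
Depot→stop 1→stop 3→stop 2→stop 4→stop 5: 9+6+3+12+14 = 44
Depot→stop 1→stop 3→stop 2→stop 5→stop 4: 9+6+3+6+14 = 38
Depot→stop 1→stop 3→stop 4→stop 2→stop 5: 9+6+15+12+6 = 48
Depot→stop 1→stop 3→stop 4→stop 5→stop 2: 9+6+15+14+6 = 50
Depot→stop 1→stop 3→stop 5→stop 2→stop 4: 9+6+8+6+12 = 41
Depot→stop 1→stop 3→stop 5→stop 4→stop 2: 9+6+8+14+12 = 49
Depot→stop 1→stop 4→stop 2→stop 3→stop 5: 9+17+12+3+8 = 49
Depot→stop 1→stop 4→stop 2→stop 5→stop 3: 9+17+12+6+8 = 52
… (106 more)
The minimum is 38.
One shortest path: Depot → stop 1 → stop 3 → stop 2 → stop 5 → stop 4.

Minimum one-way distance = 38.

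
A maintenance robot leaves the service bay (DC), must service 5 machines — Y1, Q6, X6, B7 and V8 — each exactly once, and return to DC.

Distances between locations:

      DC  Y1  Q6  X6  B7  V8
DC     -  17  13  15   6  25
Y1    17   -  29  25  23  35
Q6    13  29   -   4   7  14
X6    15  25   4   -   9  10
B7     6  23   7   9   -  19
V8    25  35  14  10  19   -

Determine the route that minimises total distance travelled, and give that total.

Shortest round trip = 79.

With 5 stops there are 5!/2 = 60 distinct round trips (a route and its reverse cost the same).
DC-Y1-Q6-X6-B7-V8-DC: 17+29+4+9+19+25 = 103
DC-Y1-Q6-X6-V8-B7-DC: 17+29+4+10+19+6 = 85
DC-Y1-Q6-B7-X6-V8-DC: 17+29+7+9+10+25 = 97
DC-Y1-Q6-B7-V8-X6-DC: 17+29+7+19+10+15 = 97
DC-Y1-Q6-V8-X6-B7-DC: 17+29+14+10+9+6 = 85
DC-Y1-Q6-V8-B7-X6-DC: 17+29+14+19+9+15 = 103
DC-Y1-X6-Q6-B7-V8-DC: 17+25+4+7+19+25 = 97
DC-Y1-X6-Q6-V8-B7-DC: 17+25+4+14+19+6 = 85
DC-Y1-X6-B7-Q6-V8-DC: 17+25+9+7+14+25 = 97
DC-Y1-X6-B7-V8-Q6-DC: 17+25+9+19+14+13 = 97
DC-Y1-X6-V8-Q6-B7-DC: 17+25+10+14+7+6 = 79
DC-Y1-X6-V8-B7-Q6-DC: 17+25+10+19+7+13 = 91
DC-Y1-B7-Q6-X6-V8-DC: 17+23+7+4+10+25 = 86
DC-Y1-B7-Q6-V8-X6-DC: 17+23+7+14+10+15 = 86
… (46 more)
The minimum is 79.
One optimal route: DC → Y1 → X6 → V8 → Q6 → B7 → DC (or its reverse).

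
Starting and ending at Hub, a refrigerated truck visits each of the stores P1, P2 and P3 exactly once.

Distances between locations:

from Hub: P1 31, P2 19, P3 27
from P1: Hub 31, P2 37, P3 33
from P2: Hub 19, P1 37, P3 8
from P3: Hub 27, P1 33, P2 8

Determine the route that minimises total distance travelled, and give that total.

Hub → P1 → P2 → P3 → Hub: 31+37+8+27 = 103
Hub → P1 → P3 → P2 → Hub: 31+33+8+19 = 91
Hub → P2 → P1 → P3 → Hub: 19+37+33+27 = 116
The minimum is 91.
One optimal route: Hub → P1 → P3 → P2 → Hub (or its reverse).

91 — the shortest possible round trip.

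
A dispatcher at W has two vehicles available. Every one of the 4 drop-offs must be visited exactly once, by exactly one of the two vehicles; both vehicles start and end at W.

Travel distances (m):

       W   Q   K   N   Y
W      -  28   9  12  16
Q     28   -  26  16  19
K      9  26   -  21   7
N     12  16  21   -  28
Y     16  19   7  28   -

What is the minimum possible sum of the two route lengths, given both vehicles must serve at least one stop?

Try each way of splitting the stops between the two vehicles (each non-empty) and, for each split, find the best tour for each vehicle:
  {Q} + {K, N, Y}: 56 + 56 = 112
  {K} + {Q, N, Y}: 18 + 63 = 81
  {Q, K} + {N, Y}: 63 + 56 = 119
  {N} + {Q, K, Y}: 24 + 63 = 87
  {Q, N} + {K, Y}: 56 + 32 = 88
  {K, N} + {Q, Y}: 42 + 63 = 105
  … (7 splits in total)
Best: vehicle 1 W → K → W = 18; vehicle 2 W → N → Q → Y → W = 63; combined 81.

Minimum combined distance: 81 m.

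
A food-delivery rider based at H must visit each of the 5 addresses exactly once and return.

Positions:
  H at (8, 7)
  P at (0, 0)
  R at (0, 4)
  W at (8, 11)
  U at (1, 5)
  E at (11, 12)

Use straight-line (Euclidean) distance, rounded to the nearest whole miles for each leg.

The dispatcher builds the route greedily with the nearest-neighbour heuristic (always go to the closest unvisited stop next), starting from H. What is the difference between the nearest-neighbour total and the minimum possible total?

The nearest-neighbour route is 1 miles longer than optimal.

From H: W=4, E=6, U=7, R=9, P=11 → choose W (4).
From W: E=3, U=9, R=11, P=14 → choose E (3).
From E: U=12, R=14, P=16 → choose U (12).
From U: R=1, P=5 → choose R (1).
From R: P=4 → choose P (4).
NN route H → W → E → U → R → P → H costs 35.
Optimal: H → P → R → U → W → E → H costs 34 (by enumerating all 60 distinct tours).
Excess = 35 − 34 = 1.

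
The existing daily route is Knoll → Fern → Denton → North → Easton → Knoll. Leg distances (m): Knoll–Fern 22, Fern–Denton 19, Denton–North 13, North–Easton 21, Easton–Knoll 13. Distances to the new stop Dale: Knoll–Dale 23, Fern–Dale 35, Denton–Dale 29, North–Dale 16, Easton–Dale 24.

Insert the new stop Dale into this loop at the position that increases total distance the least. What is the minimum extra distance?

Adding 19 m by placing Dale on the North–Easton leg.

Insertion cost between consecutive stops i–j is d(i,Dale) + d(Dale,j) − d(i,j):
  between Knoll and Fern: 23 + 35 − 22 = 36
  between Fern and Denton: 35 + 29 − 19 = 45
  between Denton and North: 29 + 16 − 13 = 32
  between North and Easton: 16 + 24 − 21 = 19
  between Easton and Knoll: 24 + 23 − 13 = 34
Cheapest insertion is between North and Easton, adding 19.
New total = 88 + 19 = 107.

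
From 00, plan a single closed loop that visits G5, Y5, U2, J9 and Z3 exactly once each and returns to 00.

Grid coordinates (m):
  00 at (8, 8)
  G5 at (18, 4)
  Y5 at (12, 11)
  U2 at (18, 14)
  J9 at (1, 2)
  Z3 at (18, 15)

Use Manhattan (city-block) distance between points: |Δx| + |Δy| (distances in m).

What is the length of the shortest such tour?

00-G5-Y5-U2-J9-Z3-00: 14+13+9+29+30+17 = 112
00-G5-Y5-U2-Z3-J9-00: 14+13+9+1+30+13 = 80
00-G5-Y5-J9-U2-Z3-00: 14+13+20+29+1+17 = 94
00-G5-Y5-J9-Z3-U2-00: 14+13+20+30+1+16 = 94
00-G5-Y5-Z3-U2-J9-00: 14+13+10+1+29+13 = 80
00-G5-Y5-Z3-J9-U2-00: 14+13+10+30+29+16 = 112
00-G5-U2-Y5-J9-Z3-00: 14+10+9+20+30+17 = 100
00-G5-U2-Y5-Z3-J9-00: 14+10+9+10+30+13 = 86
00-G5-U2-J9-Y5-Z3-00: 14+10+29+20+10+17 = 100
00-G5-U2-J9-Z3-Y5-00: 14+10+29+30+10+7 = 100
00-G5-U2-Z3-Y5-J9-00: 14+10+1+10+20+13 = 68
00-G5-U2-Z3-J9-Y5-00: 14+10+1+30+20+7 = 82
00-G5-J9-Y5-U2-Z3-00: 14+19+20+9+1+17 = 80
00-G5-J9-Y5-Z3-U2-00: 14+19+20+10+1+16 = 80
… (46 more)
00-Y5-U2-Z3-G5-J9-00: 7+9+1+11+19+13 = 60  ← best
The minimum is 60.
One optimal route: 00 → Y5 → U2 → Z3 → G5 → J9 → 00 (or its reverse).

60 m — the shortest possible round trip.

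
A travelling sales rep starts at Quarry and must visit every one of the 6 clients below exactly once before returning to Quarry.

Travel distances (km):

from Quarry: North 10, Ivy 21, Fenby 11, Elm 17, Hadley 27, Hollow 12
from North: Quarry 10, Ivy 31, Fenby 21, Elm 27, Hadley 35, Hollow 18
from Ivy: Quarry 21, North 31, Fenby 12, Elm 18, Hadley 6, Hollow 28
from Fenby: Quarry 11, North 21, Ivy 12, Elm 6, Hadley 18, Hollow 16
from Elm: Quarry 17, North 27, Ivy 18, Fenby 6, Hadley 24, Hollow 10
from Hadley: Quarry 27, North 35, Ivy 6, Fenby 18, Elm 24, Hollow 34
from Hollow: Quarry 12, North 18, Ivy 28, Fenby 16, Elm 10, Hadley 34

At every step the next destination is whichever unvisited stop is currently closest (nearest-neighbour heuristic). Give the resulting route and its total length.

Total distance 89 km via the nearest-neighbour route Quarry → North → Hollow → Elm → Fenby → Ivy → Hadley → Quarry.

At Quarry the remaining stops are North 10, Fenby 11, Hollow 12, Elm 17, Ivy 21, Hadley 27; go to North.
At North the remaining stops are Hollow 18, Fenby 21, Elm 27, Ivy 31, Hadley 35; go to Hollow.
At Hollow the remaining stops are Elm 10, Fenby 16, Ivy 28, Hadley 34; go to Elm.
At Elm the remaining stops are Fenby 6, Ivy 18, Hadley 24; go to Fenby.
At Fenby the remaining stops are Ivy 12, Hadley 18; go to Ivy.
At Ivy the remaining stops are Hadley 6; go to Hadley.
Return Hadley→Quarry: 27.
Total = 10 + 18 + 10 + 6 + 12 + 6 + 27 = 89.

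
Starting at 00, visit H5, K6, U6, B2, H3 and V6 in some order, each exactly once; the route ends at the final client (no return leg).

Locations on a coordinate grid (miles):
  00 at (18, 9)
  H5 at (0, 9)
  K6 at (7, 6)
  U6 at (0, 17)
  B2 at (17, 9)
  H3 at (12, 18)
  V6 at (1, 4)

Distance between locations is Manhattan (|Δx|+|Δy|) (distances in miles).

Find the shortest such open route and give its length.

There are 6! = 720 possible orderings.
00 - H5 - K6 - U6 - B2 - H3 - V6: 18+10+18+25+14+25 = 110
00 - H5 - K6 - U6 - B2 - V6 - H3: 18+10+18+25+21+25 = 117
00 - H5 - K6 - U6 - H3 - B2 - V6: 18+10+18+13+14+21 = 94
00 - H5 - K6 - U6 - H3 - V6 - B2: 18+10+18+13+25+21 = 105
00 - H5 - K6 - U6 - V6 - B2 - H3: 18+10+18+14+21+14 = 95
00 - H5 - K6 - U6 - V6 - H3 - B2: 18+10+18+14+25+14 = 99
00 - H5 - K6 - B2 - U6 - H3 - V6: 18+10+13+25+13+25 = 104
00 - H5 - K6 - B2 - U6 - V6 - H3: 18+10+13+25+14+25 = 105
… (712 more)
00 - B2 - K6 - V6 - H5 - U6 - H3: 1+13+8+6+8+13 = 49  ← best
The minimum is 49.
One shortest path: 00 → B2 → K6 → V6 → H5 → U6 → H3.

49 miles — the minimum one-way total.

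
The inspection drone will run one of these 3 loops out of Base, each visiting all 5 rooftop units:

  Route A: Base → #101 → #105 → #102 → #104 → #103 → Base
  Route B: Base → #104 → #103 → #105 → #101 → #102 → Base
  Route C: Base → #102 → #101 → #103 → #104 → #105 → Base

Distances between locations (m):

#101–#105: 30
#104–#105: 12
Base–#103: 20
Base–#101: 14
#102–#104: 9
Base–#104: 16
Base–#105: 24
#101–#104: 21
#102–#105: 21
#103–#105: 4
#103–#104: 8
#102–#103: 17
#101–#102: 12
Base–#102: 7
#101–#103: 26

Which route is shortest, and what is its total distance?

Route A: 14 + 30 + 21 + 9 + 8 + 20 = 102
Route B: 16 + 8 + 4 + 30 + 12 + 7 = 77
Route C: 7 + 12 + 26 + 8 + 12 + 24 = 89

Shortest is Route B, total 77 m.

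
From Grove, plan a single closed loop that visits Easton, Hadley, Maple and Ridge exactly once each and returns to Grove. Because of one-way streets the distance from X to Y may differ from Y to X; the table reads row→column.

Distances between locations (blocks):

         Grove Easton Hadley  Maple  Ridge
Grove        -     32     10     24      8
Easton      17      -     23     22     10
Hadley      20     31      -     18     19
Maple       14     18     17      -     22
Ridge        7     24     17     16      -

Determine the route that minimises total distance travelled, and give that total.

Shortest round trip = 63 blocks.

Grove → Easton → Hadley → Maple → Ridge → Grove: 32+23+18+22+7 = 102
Grove → Easton → Hadley → Ridge → Maple → Grove: 32+23+19+16+14 = 104
Grove → Easton → Maple → Hadley → Ridge → Grove: 32+22+17+19+7 = 97
Grove → Easton → Maple → Ridge → Hadley → Grove: 32+22+22+17+20 = 113
Grove → Easton → Ridge → Hadley → Maple → Grove: 32+10+17+18+14 = 91
Grove → Easton → Ridge → Maple → Hadley → Grove: 32+10+16+17+20 = 95
Grove → Hadley → Easton → Maple → Ridge → Grove: 10+31+22+22+7 = 92
Grove → Hadley → Easton → Ridge → Maple → Grove: 10+31+10+16+14 = 81
Grove → Hadley → Maple → Easton → Ridge → Grove: 10+18+18+10+7 = 63
Grove → Hadley → Maple → Ridge → Easton → Grove: 10+18+22+24+17 = 91
Grove → Hadley → Ridge → Easton → Maple → Grove: 10+19+24+22+14 = 89
Grove → Hadley → Ridge → Maple → Easton → Grove: 10+19+16+18+17 = 80
Grove → Maple → Easton → Hadley → Ridge → Grove: 24+18+23+19+7 = 91
Grove → Maple → Easton → Ridge → Hadley → Grove: 24+18+10+17+20 = 89
… (10 more)
The minimum is 63.
One optimal route: Grove → Hadley → Maple → Easton → Ridge → Grove.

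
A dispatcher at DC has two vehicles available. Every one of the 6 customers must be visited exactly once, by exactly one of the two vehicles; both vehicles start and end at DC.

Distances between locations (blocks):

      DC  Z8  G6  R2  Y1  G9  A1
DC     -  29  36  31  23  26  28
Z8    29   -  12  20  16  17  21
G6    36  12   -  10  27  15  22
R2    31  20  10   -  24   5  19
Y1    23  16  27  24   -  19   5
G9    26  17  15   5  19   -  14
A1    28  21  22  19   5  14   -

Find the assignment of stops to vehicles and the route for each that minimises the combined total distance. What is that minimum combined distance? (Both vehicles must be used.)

Try each way of splitting the stops between the two vehicles (each non-empty) and, for each split, find the best tour for each vehicle:
  {Z8} + {G6, R2, Y1, G9, A1}: 58 + 91 = 149
  {G6} + {Z8, R2, Y1, G9, A1}: 72 + 96 = 168
  {Z8, G6} + {R2, Y1, G9, A1}: 77 + 78 = 155
  {R2} + {Z8, G6, Y1, G9, A1}: 62 + 98 = 160
  {Z8, R2} + {G6, Y1, G9, A1}: 80 + 91 = 171
  {G6, R2} + {Z8, Y1, G9, A1}: 77 + 88 = 165
  … (31 splits in total)
  {Z8, G6, R2, G9} + {Y1, A1}: 82 + 56 = 138  ← best
Best: vehicle 1 DC → Z8 → G6 → R2 → G9 → DC = 82; vehicle 2 DC → Y1 → A1 → DC = 56; combined 138.

Minimum combined distance: 138 blocks.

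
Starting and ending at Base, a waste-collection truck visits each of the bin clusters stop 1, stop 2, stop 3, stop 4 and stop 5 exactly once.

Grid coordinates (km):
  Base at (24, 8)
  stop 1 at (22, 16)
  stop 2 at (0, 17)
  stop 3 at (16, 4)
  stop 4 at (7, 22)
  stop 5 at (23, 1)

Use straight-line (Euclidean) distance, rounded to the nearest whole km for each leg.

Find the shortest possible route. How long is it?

69 km — the shortest possible round trip.

Base → stop 1 → stop 2 → stop 3 → stop 4 → stop 5 → Base: 8+22+21+20+26+7 = 104
Base → stop 1 → stop 2 → stop 3 → stop 5 → stop 4 → Base: 8+22+21+8+26+22 = 107
Base → stop 1 → stop 2 → stop 4 → stop 3 → stop 5 → Base: 8+22+9+20+8+7 = 74
Base → stop 1 → stop 2 → stop 4 → stop 5 → stop 3 → Base: 8+22+9+26+8+9 = 82
Base → stop 1 → stop 2 → stop 5 → stop 3 → stop 4 → Base: 8+22+28+8+20+22 = 108
Base → stop 1 → stop 2 → stop 5 → stop 4 → stop 3 → Base: 8+22+28+26+20+9 = 113
Base → stop 1 → stop 3 → stop 2 → stop 4 → stop 5 → Base: 8+13+21+9+26+7 = 84
Base → stop 1 → stop 3 → stop 2 → stop 5 → stop 4 → Base: 8+13+21+28+26+22 = 118
Base → stop 1 → stop 3 → stop 4 → stop 2 → stop 5 → Base: 8+13+20+9+28+7 = 85
Base → stop 1 → stop 3 → stop 4 → stop 5 → stop 2 → Base: 8+13+20+26+28+26 = 121
Base → stop 1 → stop 3 → stop 5 → stop 2 → stop 4 → Base: 8+13+8+28+9+22 = 88
Base → stop 1 → stop 3 → stop 5 → stop 4 → stop 2 → Base: 8+13+8+26+9+26 = 90
Base → stop 1 → stop 4 → stop 2 → stop 3 → stop 5 → Base: 8+16+9+21+8+7 = 69
Base → stop 1 → stop 4 → stop 2 → stop 5 → stop 3 → Base: 8+16+9+28+8+9 = 78
… (46 more)
The minimum is 69.
One optimal route: Base → stop 1 → stop 4 → stop 2 → stop 3 → stop 5 → Base (or its reverse).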